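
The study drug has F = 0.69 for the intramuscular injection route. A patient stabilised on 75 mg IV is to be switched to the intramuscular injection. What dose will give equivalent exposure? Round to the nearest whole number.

For equal systemic exposure: F × D_ev = D_iv
D_ev = D_iv / F = 75 / 0.69 = 108.696 mg

D_intramuscular = 109 mg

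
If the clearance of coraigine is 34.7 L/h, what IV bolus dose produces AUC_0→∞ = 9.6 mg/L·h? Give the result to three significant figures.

Dose = 333 mg

Dose_iv = CL × AUC_0→∞
     = 34.7 × 9.6 = 333.12 mg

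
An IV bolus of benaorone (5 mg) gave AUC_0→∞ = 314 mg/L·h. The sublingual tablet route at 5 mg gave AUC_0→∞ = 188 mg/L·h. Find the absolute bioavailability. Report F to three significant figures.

F = 0.599

F = (AUC_ev / D_ev) / (AUC_iv / D_iv)
  = (188/5) / (314/5)
  = 37.6 / 62.8 = 0.5987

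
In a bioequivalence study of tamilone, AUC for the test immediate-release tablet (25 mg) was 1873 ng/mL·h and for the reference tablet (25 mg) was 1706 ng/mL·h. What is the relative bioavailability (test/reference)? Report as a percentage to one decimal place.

F_rel = 109.8%

F_rel = (AUC_test/D_test) / (AUC_ref/D_ref)
      = (1873/25) / (1706/25)
      = 74.92 / 68.24 = 1.0979 = 109.79%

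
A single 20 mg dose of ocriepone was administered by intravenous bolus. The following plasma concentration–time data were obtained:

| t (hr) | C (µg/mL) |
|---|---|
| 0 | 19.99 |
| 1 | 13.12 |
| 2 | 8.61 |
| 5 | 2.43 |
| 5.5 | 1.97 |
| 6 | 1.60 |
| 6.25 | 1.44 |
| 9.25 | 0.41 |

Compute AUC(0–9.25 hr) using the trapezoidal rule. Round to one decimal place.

AUC = 49.1 µg/mL·hr

Trapezoidal AUC_0→9.25:
  [0→1]: (19.99+13.12)/2 × 1 = 16.555
  [1→2]: (13.12+8.61)/2 × 1 = 10.865
  [2→5]: (8.61+2.43)/2 × 3 = 16.56
  [5→5.5]: (2.43+1.97)/2 × 0.5 = 1.1
  [5.5→6]: (1.97+1.60)/2 × 0.5 = 0.8925
  [6→6.25]: (1.60+1.44)/2 × 0.25 = 0.38
  [6.25→9.25]: (1.44+0.41)/2 × 3 = 2.775
  Sum = 49.1275 µg/mL·hr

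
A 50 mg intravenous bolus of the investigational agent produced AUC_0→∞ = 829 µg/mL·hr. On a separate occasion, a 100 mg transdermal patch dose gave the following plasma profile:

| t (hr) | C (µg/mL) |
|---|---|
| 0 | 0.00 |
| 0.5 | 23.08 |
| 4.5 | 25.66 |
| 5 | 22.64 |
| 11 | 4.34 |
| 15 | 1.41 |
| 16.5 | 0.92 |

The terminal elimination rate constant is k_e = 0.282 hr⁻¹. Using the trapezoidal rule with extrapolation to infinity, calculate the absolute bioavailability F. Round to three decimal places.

F = 0.128

Trapezoidal AUC_0→16.5 (transdermal patch):
  [0→0.5]: (0.00+23.08)/2 × 0.5 = 5.77
  [0.5→4.5]: (23.08+25.66)/2 × 4 = 97.48
  [4.5→5]: (25.66+22.64)/2 × 0.5 = 12.075
  [5→11]: (22.64+4.34)/2 × 6 = 80.94
  [11→15]: (4.34+1.41)/2 × 4 = 11.5
  [15→16.5]: (1.41+0.92)/2 × 1.5 = 1.7475
  Sum = 209.5125 µg/mL·hr
Tail: C_last/k_e = 0.92/0.282 = 3.262
AUC_0→∞ (transdermal patch) = 209.5125 + 3.262 = 212.7745 µg/mL·hr
F = (AUC_ev/D_ev)/(AUC_iv/D_iv) = (212.7745/100)/(829/50) = 2.127745/16.58 = 0.1283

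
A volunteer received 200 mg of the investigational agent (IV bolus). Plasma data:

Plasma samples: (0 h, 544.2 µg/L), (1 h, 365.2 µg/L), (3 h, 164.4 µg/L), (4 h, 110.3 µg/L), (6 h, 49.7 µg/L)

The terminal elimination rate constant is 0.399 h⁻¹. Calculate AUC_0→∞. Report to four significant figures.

AUC = 1406 µg/L·h

Trapezoidal AUC_0→6:
  [0→1]: (544.2+365.2)/2 × 1 = 454.7
  [1→3]: (365.2+164.4)/2 × 2 = 529.6
  [3→4]: (164.4+110.3)/2 × 1 = 137.35
  [4→6]: (110.3+49.7)/2 × 2 = 160.0
  Sum = 1281.65 µg/L·h
Extrapolated tail: C_last / k_e = 49.7 / 0.399 = 124.561
AUC_0→∞ = 1281.65 + 124.561 = 1406.211 µg/L·h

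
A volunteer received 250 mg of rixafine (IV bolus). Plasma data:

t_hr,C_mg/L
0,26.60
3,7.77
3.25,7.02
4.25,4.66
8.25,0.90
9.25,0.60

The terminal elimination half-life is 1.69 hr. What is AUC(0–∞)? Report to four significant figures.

Trapezoidal AUC_0→9.25:
  [0→3]: (26.60+7.77)/2 × 3 = 51.555
  [3→3.25]: (7.77+7.02)/2 × 0.25 = 1.84875
  [3.25→4.25]: (7.02+4.66)/2 × 1 = 5.84
  [4.25→8.25]: (4.66+0.90)/2 × 4 = 11.12
  [8.25→9.25]: (0.90+0.60)/2 × 1 = 0.75
  Sum = 71.11375 mg/L·hr
k_e = ln2 / t½ = 0.693147 / 1.69 = 0.4101 hr^-1
Extrapolated tail: C_last / k_e = 0.60 / 0.4101 = 1.463
AUC_0→∞ = 71.11375 + 1.463 = 72.57675 mg/L·hr

AUC = 72.58 mg/L·hr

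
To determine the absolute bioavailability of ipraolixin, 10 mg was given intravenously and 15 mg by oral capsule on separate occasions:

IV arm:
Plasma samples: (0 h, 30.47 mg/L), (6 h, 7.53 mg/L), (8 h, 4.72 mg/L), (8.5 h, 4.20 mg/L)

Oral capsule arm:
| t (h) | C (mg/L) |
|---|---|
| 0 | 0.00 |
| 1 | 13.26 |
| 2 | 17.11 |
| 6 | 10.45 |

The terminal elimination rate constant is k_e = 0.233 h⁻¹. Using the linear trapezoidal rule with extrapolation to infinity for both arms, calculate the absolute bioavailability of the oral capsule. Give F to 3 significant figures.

F = 0.554

Trapezoidal AUC_0→8.5 (IV):
  [0→6]: (30.47+7.53)/2 × 6 = 114.0
  [6→8]: (7.53+4.72)/2 × 2 = 12.25
  [8→8.5]: (4.72+4.20)/2 × 0.5 = 2.23
  Sum = 128.48 mg/L·h
IV tail: 4.20/0.233 = 18.026; AUC_iv,0→∞ = 128.48 + 18.026 = 146.506 mg/L·h
Trapezoidal AUC_0→6 (oral capsule):
  [0→1]: (0.00+13.26)/2 × 1 = 6.63
  [1→2]: (13.26+17.11)/2 × 1 = 15.185
  [2→6]: (17.11+10.45)/2 × 4 = 55.12
  Sum = 76.935 mg/L·h
oral capsule tail: 10.45/0.233 = 44.850; AUC_ev,0→∞ = 76.935 + 44.850 = 121.785 mg/L·h
F = (AUC_ev/D_ev)/(AUC_iv/D_iv) = (121.785/15)/(146.506/10) = 8.119/14.6506 = 0.5542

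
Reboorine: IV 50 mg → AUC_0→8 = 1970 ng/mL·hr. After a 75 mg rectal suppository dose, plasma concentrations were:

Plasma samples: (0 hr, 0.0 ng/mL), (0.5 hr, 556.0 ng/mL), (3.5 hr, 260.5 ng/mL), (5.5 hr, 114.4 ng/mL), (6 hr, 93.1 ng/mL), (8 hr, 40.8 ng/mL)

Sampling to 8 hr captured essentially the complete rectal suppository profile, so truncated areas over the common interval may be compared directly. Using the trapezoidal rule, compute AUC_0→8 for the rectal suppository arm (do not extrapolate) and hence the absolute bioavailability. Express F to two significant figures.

F = 0.65

Trapezoidal AUC_0→8 (rectal suppository):
  [0→0.5]: (0.0+556.0)/2 × 0.5 = 139.0
  [0.5→3.5]: (556.0+260.5)/2 × 3 = 1224.75
  [3.5→5.5]: (260.5+114.4)/2 × 2 = 374.9
  [5.5→6]: (114.4+93.1)/2 × 0.5 = 51.875
  [6→8]: (93.1+40.8)/2 × 2 = 133.9
  Sum = 1924.425 ng/mL·hr
F = (AUC_ev/D_ev)/(AUC_iv/D_iv) = (1924.425/75)/(1970/50) = 25.659/39.4 = 0.6512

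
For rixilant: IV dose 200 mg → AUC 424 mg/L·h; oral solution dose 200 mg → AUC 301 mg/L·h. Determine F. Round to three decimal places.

F = 0.710

F = (AUC_ev / D_ev) / (AUC_iv / D_iv)
  = (301/200) / (424/200)
  = 1.505 / 2.12 = 0.7099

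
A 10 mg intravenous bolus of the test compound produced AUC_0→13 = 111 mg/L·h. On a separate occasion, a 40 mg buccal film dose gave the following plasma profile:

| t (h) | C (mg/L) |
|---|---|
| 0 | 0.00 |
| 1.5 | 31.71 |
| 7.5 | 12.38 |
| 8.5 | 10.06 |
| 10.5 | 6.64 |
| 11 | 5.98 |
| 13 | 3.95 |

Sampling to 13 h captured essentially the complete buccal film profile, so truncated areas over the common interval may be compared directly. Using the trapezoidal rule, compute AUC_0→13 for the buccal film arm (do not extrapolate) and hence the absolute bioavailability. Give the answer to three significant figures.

F = 0.444

Trapezoidal AUC_0→13 (buccal film):
  [0→1.5]: (0.00+31.71)/2 × 1.5 = 23.7825
  [1.5→7.5]: (31.71+12.38)/2 × 6 = 132.27
  [7.5→8.5]: (12.38+10.06)/2 × 1 = 11.22
  [8.5→10.5]: (10.06+6.64)/2 × 2 = 16.7
  [10.5→11]: (6.64+5.98)/2 × 0.5 = 3.155
  [11→13]: (5.98+3.95)/2 × 2 = 9.93
  Sum = 197.0575 mg/L·h
F = (AUC_ev/D_ev)/(AUC_iv/D_iv) = (197.0575/40)/(111/10) = 4.9264375/11.1 = 0.4438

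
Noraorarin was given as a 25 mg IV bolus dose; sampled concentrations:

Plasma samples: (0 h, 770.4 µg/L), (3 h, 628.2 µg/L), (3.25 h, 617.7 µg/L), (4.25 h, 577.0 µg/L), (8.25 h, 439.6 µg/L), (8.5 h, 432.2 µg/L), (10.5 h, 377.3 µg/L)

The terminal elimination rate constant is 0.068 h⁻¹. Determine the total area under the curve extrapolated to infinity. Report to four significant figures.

Trapezoidal AUC_0→10.5:
  [0→3]: (770.4+628.2)/2 × 3 = 2097.9
  [3→3.25]: (628.2+617.7)/2 × 0.25 = 155.7375
  [3.25→4.25]: (617.7+577.0)/2 × 1 = 597.35
  [4.25→8.25]: (577.0+439.6)/2 × 4 = 2033.2
  [8.25→8.5]: (439.6+432.2)/2 × 0.25 = 108.975
  [8.5→10.5]: (432.2+377.3)/2 × 2 = 809.5
  Sum = 5802.6625 µg/L·h
Extrapolated tail: C_last / k_e = 377.3 / 0.068 = 5548.529
AUC_0→∞ = 5802.6625 + 5548.529 = 11351.1915 µg/L·h

AUC = 11350 µg/L·h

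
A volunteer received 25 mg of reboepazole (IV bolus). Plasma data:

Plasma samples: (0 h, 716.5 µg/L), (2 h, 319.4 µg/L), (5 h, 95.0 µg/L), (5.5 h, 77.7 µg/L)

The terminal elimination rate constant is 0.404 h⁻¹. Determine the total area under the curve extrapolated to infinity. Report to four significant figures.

AUC = 1893 µg/L·h

Trapezoidal AUC_0→5.5:
  [0→2]: (716.5+319.4)/2 × 2 = 1035.9
  [2→5]: (319.4+95.0)/2 × 3 = 621.6
  [5→5.5]: (95.0+77.7)/2 × 0.5 = 43.175
  Sum = 1700.675 µg/L·h
Extrapolated tail: C_last / k_e = 77.7 / 0.404 = 192.327
AUC_0→∞ = 1700.675 + 192.327 = 1893.002 µg/L·h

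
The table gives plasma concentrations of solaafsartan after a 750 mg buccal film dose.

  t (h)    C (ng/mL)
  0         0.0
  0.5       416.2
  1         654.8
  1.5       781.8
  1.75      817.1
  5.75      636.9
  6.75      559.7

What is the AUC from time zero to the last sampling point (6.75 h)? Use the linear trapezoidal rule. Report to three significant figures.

AUC = 4440 ng/mL·h

Trapezoidal AUC_0→6.75:
  [0→0.5]: (0.0+416.2)/2 × 0.5 = 104.05
  [0.5→1]: (416.2+654.8)/2 × 0.5 = 267.75
  [1→1.5]: (654.8+781.8)/2 × 0.5 = 359.15
  [1.5→1.75]: (781.8+817.1)/2 × 0.25 = 199.8625
  [1.75→5.75]: (817.1+636.9)/2 × 4 = 2908.0
  [5.75→6.75]: (636.9+559.7)/2 × 1 = 598.3
  Sum = 4437.1125 ng/mL·h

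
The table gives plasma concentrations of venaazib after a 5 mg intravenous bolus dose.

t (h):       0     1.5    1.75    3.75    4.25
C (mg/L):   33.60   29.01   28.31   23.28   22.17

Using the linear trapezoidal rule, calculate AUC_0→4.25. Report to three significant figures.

Trapezoidal AUC_0→4.25:
  [0→1.5]: (33.60+29.01)/2 × 1.5 = 46.9575
  [1.5→1.75]: (29.01+28.31)/2 × 0.25 = 7.165
  [1.75→3.75]: (28.31+23.28)/2 × 2 = 51.59
  [3.75→4.25]: (23.28+22.17)/2 × 0.5 = 11.3625
  Sum = 117.075 mg/L·h

AUC = 117 mg/L·h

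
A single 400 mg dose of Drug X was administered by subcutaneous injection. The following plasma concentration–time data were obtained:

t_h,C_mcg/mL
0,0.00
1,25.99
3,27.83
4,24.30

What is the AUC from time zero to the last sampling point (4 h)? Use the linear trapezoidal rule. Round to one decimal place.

AUC = 92.9 mcg/mL·h

Trapezoidal AUC_0→4:
  [0→1]: (0.00+25.99)/2 × 1 = 12.995
  [1→3]: (25.99+27.83)/2 × 2 = 53.82
  [3→4]: (27.83+24.30)/2 × 1 = 26.065
  Sum = 92.88 mcg/mL·h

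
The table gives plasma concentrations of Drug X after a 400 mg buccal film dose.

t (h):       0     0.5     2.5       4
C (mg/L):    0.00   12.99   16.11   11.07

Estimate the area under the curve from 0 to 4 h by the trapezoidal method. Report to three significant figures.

Trapezoidal AUC_0→4:
  [0→0.5]: (0.00+12.99)/2 × 0.5 = 3.2475
  [0.5→2.5]: (12.99+16.11)/2 × 2 = 29.1
  [2.5→4]: (16.11+11.07)/2 × 1.5 = 20.385
  Sum = 52.7325 mg/L·h

AUC = 52.7 mg/L·h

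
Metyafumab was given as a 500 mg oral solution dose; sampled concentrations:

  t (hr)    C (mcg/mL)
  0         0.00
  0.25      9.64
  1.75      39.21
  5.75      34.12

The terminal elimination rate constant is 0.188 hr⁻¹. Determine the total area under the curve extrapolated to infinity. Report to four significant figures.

AUC = 366.0 mcg/mL·hr

Trapezoidal AUC_0→5.75:
  [0→0.25]: (0.00+9.64)/2 × 0.25 = 1.205
  [0.25→1.75]: (9.64+39.21)/2 × 1.5 = 36.6375
  [1.75→5.75]: (39.21+34.12)/2 × 4 = 146.66
  Sum = 184.5025 mcg/mL·hr
Extrapolated tail: C_last / k_e = 34.12 / 0.188 = 181.489
AUC_0→∞ = 184.5025 + 181.489 = 365.9915 mcg/mL·hr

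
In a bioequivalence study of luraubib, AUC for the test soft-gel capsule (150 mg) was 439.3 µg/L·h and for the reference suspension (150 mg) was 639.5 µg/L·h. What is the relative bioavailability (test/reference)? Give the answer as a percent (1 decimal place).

F_rel = (AUC_test/D_test) / (AUC_ref/D_ref)
      = (439.3/150) / (639.5/150)
      = 2.92867 / 4.26333 = 0.6869 = 68.69%

F_rel = 68.7%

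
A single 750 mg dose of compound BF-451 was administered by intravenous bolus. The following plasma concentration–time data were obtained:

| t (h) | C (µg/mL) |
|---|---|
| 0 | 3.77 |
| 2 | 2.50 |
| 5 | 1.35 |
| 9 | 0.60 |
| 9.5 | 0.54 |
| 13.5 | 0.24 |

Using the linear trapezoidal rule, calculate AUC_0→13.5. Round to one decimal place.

Trapezoidal AUC_0→13.5:
  [0→2]: (3.77+2.50)/2 × 2 = 6.27
  [2→5]: (2.50+1.35)/2 × 3 = 5.775
  [5→9]: (1.35+0.60)/2 × 4 = 3.9
  [9→9.5]: (0.60+0.54)/2 × 0.5 = 0.285
  [9.5→13.5]: (0.54+0.24)/2 × 4 = 1.56
  Sum = 17.79 µg/mL·h

AUC = 17.8 µg/mL·h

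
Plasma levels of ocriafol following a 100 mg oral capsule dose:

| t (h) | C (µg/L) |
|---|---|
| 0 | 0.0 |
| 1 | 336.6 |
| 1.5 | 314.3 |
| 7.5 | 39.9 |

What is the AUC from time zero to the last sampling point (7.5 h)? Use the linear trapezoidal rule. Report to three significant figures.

AUC = 1390 µg/L·h

Trapezoidal AUC_0→7.5:
  [0→1]: (0.0+336.6)/2 × 1 = 168.3
  [1→1.5]: (336.6+314.3)/2 × 0.5 = 162.725
  [1.5→7.5]: (314.3+39.9)/2 × 6 = 1062.6
  Sum = 1393.625 µg/L·h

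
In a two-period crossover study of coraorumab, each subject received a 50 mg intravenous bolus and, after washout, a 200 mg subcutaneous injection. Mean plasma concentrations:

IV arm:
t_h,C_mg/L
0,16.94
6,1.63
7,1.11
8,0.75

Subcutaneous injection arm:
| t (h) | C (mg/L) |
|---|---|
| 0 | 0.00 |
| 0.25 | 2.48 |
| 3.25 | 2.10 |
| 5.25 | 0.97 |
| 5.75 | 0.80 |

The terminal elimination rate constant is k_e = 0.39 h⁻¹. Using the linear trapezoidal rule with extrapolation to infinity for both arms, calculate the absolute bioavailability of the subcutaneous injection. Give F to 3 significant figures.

F = 0.0532

Trapezoidal AUC_0→8 (IV):
  [0→6]: (16.94+1.63)/2 × 6 = 55.71
  [6→7]: (1.63+1.11)/2 × 1 = 1.37
  [7→8]: (1.11+0.75)/2 × 1 = 0.93
  Sum = 58.01 mg/L·h
IV tail: 0.75/0.39 = 1.923; AUC_iv,0→∞ = 58.01 + 1.923 = 59.933 mg/L·h
Trapezoidal AUC_0→5.75 (subcutaneous injection):
  [0→0.25]: (0.00+2.48)/2 × 0.25 = 0.31
  [0.25→3.25]: (2.48+2.10)/2 × 3 = 6.87
  [3.25→5.25]: (2.10+0.97)/2 × 2 = 3.07
  [5.25→5.75]: (0.97+0.80)/2 × 0.5 = 0.4425
  Sum = 10.6925 mg/L·h
subcutaneous injection tail: 0.80/0.39 = 2.051; AUC_ev,0→∞ = 10.6925 + 2.051 = 12.7435 mg/L·h
F = (AUC_ev/D_ev)/(AUC_iv/D_iv) = (12.7435/200)/(59.933/50) = 0.0637175/1.19866 = 0.0532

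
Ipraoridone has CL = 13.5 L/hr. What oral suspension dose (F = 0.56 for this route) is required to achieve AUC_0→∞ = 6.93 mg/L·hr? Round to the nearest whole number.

Dose = 167 mg

Dose = CL × AUC_0→∞ / F
     = 13.5 × 6.93 / 0.56 = 167.0625 mg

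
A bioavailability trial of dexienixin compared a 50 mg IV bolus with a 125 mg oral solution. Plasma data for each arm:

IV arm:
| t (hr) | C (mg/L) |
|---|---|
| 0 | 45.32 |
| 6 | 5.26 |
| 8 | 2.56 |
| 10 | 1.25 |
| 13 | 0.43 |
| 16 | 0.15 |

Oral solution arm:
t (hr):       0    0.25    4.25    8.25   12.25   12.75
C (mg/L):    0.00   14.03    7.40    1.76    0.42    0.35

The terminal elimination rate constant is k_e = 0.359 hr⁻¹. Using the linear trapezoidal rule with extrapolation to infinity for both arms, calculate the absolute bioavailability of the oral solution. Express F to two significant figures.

F = 0.16

Trapezoidal AUC_0→16 (IV):
  [0→6]: (45.32+5.26)/2 × 6 = 151.74
  [6→8]: (5.26+2.56)/2 × 2 = 7.82
  [8→10]: (2.56+1.25)/2 × 2 = 3.81
  [10→13]: (1.25+0.43)/2 × 3 = 2.52
  [13→16]: (0.43+0.15)/2 × 3 = 0.87
  Sum = 166.76 mg/L·hr
IV tail: 0.15/0.359 = 0.418; AUC_iv,0→∞ = 166.76 + 0.418 = 167.178 mg/L·hr
Trapezoidal AUC_0→12.75 (oral solution):
  [0→0.25]: (0.00+14.03)/2 × 0.25 = 1.75375
  [0.25→4.25]: (14.03+7.40)/2 × 4 = 42.86
  [4.25→8.25]: (7.40+1.76)/2 × 4 = 18.32
  [8.25→12.25]: (1.76+0.42)/2 × 4 = 4.36
  [12.25→12.75]: (0.42+0.35)/2 × 0.5 = 0.1925
  Sum = 67.48625 mg/L·hr
oral solution tail: 0.35/0.359 = 0.975; AUC_ev,0→∞ = 67.48625 + 0.975 = 68.46125 mg/L·hr
F = (AUC_ev/D_ev)/(AUC_iv/D_iv) = (68.46125/125)/(167.178/50) = 0.54769/3.34356 = 0.1638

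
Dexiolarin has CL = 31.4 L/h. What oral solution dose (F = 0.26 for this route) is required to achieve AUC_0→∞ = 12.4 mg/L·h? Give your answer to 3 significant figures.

Dose = CL × AUC_0→∞ / F
     = 31.4 × 12.4 / 0.26 = 1497.54 mg

Dose = 1500 mg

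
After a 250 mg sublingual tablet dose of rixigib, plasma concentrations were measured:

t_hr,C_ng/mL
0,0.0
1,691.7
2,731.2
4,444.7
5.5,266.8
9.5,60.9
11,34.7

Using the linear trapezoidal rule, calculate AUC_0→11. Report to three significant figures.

AUC = 3490 ng/mL·hr

Trapezoidal AUC_0→11:
  [0→1]: (0.0+691.7)/2 × 1 = 345.85
  [1→2]: (691.7+731.2)/2 × 1 = 711.45
  [2→4]: (731.2+444.7)/2 × 2 = 1175.9
  [4→5.5]: (444.7+266.8)/2 × 1.5 = 533.625
  [5.5→9.5]: (266.8+60.9)/2 × 4 = 655.4
  [9.5→11]: (60.9+34.7)/2 × 1.5 = 71.7
  Sum = 3493.925 ng/mL·hr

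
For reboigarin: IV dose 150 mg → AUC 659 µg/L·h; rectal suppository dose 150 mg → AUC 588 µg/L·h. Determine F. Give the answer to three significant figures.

F = (AUC_ev / D_ev) / (AUC_iv / D_iv)
  = (588/150) / (659/150)
  = 3.92 / 4.39333 = 0.8923

F = 0.892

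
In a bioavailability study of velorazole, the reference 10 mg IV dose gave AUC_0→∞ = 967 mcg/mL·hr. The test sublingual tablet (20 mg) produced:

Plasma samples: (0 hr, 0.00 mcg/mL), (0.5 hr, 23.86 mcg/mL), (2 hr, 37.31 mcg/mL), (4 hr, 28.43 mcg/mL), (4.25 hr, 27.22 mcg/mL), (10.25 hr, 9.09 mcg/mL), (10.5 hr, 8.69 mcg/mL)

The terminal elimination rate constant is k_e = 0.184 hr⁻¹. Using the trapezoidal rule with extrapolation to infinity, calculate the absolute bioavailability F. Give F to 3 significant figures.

F = 0.146

Trapezoidal AUC_0→10.5 (sublingual tablet):
  [0→0.5]: (0.00+23.86)/2 × 0.5 = 5.965
  [0.5→2]: (23.86+37.31)/2 × 1.5 = 45.8775
  [2→4]: (37.31+28.43)/2 × 2 = 65.74
  [4→4.25]: (28.43+27.22)/2 × 0.25 = 6.95625
  [4.25→10.25]: (27.22+9.09)/2 × 6 = 108.93
  [10.25→10.5]: (9.09+8.69)/2 × 0.25 = 2.2225
  Sum = 235.69125 mcg/mL·hr
Tail: C_last/k_e = 8.69/0.184 = 47.228
AUC_0→∞ (sublingual tablet) = 235.69125 + 47.228 = 282.91925 mcg/mL·hr
F = (AUC_ev/D_ev)/(AUC_iv/D_iv) = (282.91925/20)/(967/10) = 14.146/96.7 = 0.1463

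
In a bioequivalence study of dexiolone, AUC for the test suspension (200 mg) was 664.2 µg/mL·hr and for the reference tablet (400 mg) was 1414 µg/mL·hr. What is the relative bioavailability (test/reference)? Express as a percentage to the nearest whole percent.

F_rel = (AUC_test/D_test) / (AUC_ref/D_ref)
      = (664.2/200) / (1414/400)
      = 3.321 / 3.535 = 0.9395 = 93.95%

F_rel = 94%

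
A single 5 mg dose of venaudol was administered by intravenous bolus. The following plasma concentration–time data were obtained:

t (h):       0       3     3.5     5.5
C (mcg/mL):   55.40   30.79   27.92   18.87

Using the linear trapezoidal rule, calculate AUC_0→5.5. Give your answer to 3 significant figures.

AUC = 191 mcg/mL·h

Trapezoidal AUC_0→5.5:
  [0→3]: (55.40+30.79)/2 × 3 = 129.285
  [3→3.5]: (30.79+27.92)/2 × 0.5 = 14.6775
  [3.5→5.5]: (27.92+18.87)/2 × 2 = 46.79
  Sum = 190.7525 mcg/mL·h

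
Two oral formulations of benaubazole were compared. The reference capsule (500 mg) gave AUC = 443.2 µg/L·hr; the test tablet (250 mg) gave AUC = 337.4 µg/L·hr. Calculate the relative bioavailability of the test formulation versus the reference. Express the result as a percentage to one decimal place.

F_rel = (AUC_test/D_test) / (AUC_ref/D_ref)
      = (337.4/250) / (443.2/500)
      = 1.3496 / 0.8864 = 1.5226 = 152.26%

F_rel = 152.3%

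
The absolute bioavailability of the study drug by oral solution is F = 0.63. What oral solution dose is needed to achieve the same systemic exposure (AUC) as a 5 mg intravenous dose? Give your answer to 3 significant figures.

D_oral = 7.94 mg

For equal systemic exposure: F × D_ev = D_iv
D_ev = D_iv / F = 5 / 0.63 = 7.93651 mg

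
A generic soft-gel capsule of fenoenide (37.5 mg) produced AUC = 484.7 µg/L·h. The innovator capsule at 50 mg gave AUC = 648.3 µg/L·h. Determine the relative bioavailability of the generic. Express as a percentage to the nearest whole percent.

F_rel = (AUC_test/D_test) / (AUC_ref/D_ref)
      = (484.7/37.5) / (648.3/50)
      = 12.9253 / 12.966 = 0.9969 = 99.69%

F_rel = 100%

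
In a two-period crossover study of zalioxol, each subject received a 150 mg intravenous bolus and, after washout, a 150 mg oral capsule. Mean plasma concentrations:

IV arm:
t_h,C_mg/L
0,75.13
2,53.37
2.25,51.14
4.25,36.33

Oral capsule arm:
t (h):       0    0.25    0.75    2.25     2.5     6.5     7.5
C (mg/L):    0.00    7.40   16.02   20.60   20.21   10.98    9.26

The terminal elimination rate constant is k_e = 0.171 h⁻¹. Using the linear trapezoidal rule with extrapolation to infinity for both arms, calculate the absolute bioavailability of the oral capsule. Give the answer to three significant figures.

F = 0.376

Trapezoidal AUC_0→4.25 (IV):
  [0→2]: (75.13+53.37)/2 × 2 = 128.5
  [2→2.25]: (53.37+51.14)/2 × 0.25 = 13.06375
  [2.25→4.25]: (51.14+36.33)/2 × 2 = 87.47
  Sum = 229.03375 mg/L·h
IV tail: 36.33/0.171 = 212.456; AUC_iv,0→∞ = 229.03375 + 212.456 = 441.48975 mg/L·h
Trapezoidal AUC_0→7.5 (oral capsule):
  [0→0.25]: (0.00+7.40)/2 × 0.25 = 0.925
  [0.25→0.75]: (7.40+16.02)/2 × 0.5 = 5.855
  [0.75→2.25]: (16.02+20.60)/2 × 1.5 = 27.465
  [2.25→2.5]: (20.60+20.21)/2 × 0.25 = 5.10125
  [2.5→6.5]: (20.21+10.98)/2 × 4 = 62.38
  [6.5→7.5]: (10.98+9.26)/2 × 1 = 10.12
  Sum = 111.84625 mg/L·h
oral capsule tail: 9.26/0.171 = 54.152; AUC_ev,0→∞ = 111.84625 + 54.152 = 165.99825 mg/L·h
F = (AUC_ev/D_ev)/(AUC_iv/D_iv) = (165.99825/150)/(441.48975/150) = 1.106655/2.943265 = 0.3760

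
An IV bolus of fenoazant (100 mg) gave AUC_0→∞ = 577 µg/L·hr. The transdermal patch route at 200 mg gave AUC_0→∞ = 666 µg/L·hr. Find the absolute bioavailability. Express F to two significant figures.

F = 0.58

F = (AUC_ev / D_ev) / (AUC_iv / D_iv)
  = (666/200) / (577/100)
  = 3.33 / 5.77 = 0.5771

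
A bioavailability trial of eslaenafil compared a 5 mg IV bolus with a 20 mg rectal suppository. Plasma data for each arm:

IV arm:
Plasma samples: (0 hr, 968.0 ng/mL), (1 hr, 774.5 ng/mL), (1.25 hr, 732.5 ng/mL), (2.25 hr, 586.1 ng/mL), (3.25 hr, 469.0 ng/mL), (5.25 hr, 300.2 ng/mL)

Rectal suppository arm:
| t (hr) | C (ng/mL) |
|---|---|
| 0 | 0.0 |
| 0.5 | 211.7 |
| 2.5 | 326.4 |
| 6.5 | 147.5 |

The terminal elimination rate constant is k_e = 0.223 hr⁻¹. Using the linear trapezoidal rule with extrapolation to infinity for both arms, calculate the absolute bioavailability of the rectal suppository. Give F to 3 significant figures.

Trapezoidal AUC_0→5.25 (IV):
  [0→1]: (968.0+774.5)/2 × 1 = 871.25
  [1→1.25]: (774.5+732.5)/2 × 0.25 = 188.375
  [1.25→2.25]: (732.5+586.1)/2 × 1 = 659.3
  [2.25→3.25]: (586.1+469.0)/2 × 1 = 527.55
  [3.25→5.25]: (469.0+300.2)/2 × 2 = 769.2
  Sum = 3015.675 ng/mL·hr
IV tail: 300.2/0.223 = 1346.188; AUC_iv,0→∞ = 3015.675 + 1346.188 = 4361.863 ng/mL·hr
Trapezoidal AUC_0→6.5 (rectal suppository):
  [0→0.5]: (0.0+211.7)/2 × 0.5 = 52.925
  [0.5→2.5]: (211.7+326.4)/2 × 2 = 538.1
  [2.5→6.5]: (326.4+147.5)/2 × 4 = 947.8
  Sum = 1538.825 ng/mL·hr
rectal suppository tail: 147.5/0.223 = 661.435; AUC_ev,0→∞ = 1538.825 + 661.435 = 2200.26 ng/mL·hr
F = (AUC_ev/D_ev)/(AUC_iv/D_iv) = (2200.26/20)/(4361.863/5) = 110.013/872.3726 = 0.1261

F = 0.126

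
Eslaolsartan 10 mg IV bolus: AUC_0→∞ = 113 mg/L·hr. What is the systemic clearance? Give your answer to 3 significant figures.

CL = Dose_iv / AUC_0→∞
   = 10 / 113 = 0.0884956 L/hr

CL = 0.0885 L/hr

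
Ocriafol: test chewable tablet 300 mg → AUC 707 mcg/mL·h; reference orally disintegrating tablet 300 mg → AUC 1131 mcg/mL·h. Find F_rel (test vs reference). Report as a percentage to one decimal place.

F_rel = (AUC_test/D_test) / (AUC_ref/D_ref)
      = (707/300) / (1131/300)
      = 2.35667 / 3.77 = 0.6251 = 62.51%

F_rel = 62.5%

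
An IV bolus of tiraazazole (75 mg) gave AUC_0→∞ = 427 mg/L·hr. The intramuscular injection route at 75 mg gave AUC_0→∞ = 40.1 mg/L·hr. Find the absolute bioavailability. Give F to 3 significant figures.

F = 0.0939

F = (AUC_ev / D_ev) / (AUC_iv / D_iv)
  = (40.1/75) / (427/75)
  = 0.534667 / 5.69333 = 0.0939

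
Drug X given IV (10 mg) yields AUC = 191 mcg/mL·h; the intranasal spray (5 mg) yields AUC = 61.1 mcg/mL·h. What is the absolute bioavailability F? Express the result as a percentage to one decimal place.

F = (AUC_ev / D_ev) / (AUC_iv / D_iv)
  = (61.1/5) / (191/10)
  = 12.22 / 19.1 = 0.6398
  = 63.98%

F = 64.0%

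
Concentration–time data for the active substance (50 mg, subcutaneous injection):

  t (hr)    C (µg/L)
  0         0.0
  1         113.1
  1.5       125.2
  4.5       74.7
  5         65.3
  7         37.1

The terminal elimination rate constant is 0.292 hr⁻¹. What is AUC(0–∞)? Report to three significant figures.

AUC = 680 µg/L·hr

Trapezoidal AUC_0→7:
  [0→1]: (0.0+113.1)/2 × 1 = 56.55
  [1→1.5]: (113.1+125.2)/2 × 0.5 = 59.575
  [1.5→4.5]: (125.2+74.7)/2 × 3 = 299.85
  [4.5→5]: (74.7+65.3)/2 × 0.5 = 35.0
  [5→7]: (65.3+37.1)/2 × 2 = 102.4
  Sum = 553.375 µg/L·hr
Extrapolated tail: C_last / k_e = 37.1 / 0.292 = 127.055
AUC_0→∞ = 553.375 + 127.055 = 680.43 µg/L·hr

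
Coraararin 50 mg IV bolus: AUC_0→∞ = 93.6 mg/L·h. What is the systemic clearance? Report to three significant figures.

CL = 0.534 L/h

CL = Dose_iv / AUC_0→∞
   = 50 / 93.6 = 0.534188 L/h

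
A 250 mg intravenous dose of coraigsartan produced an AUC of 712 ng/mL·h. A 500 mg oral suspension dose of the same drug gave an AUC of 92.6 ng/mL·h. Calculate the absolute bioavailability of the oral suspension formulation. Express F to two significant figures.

F = (AUC_ev / D_ev) / (AUC_iv / D_iv)
  = (92.6/500) / (712/250)
  = 0.1852 / 2.848 = 0.0650

F = 0.065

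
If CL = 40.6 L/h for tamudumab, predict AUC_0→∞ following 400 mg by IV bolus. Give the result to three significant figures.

AUC = 9.85 mg/L·h

AUC_0→∞ = Dose_iv / CL
        = 400 / 40.6 = 9.85222 mg/L·h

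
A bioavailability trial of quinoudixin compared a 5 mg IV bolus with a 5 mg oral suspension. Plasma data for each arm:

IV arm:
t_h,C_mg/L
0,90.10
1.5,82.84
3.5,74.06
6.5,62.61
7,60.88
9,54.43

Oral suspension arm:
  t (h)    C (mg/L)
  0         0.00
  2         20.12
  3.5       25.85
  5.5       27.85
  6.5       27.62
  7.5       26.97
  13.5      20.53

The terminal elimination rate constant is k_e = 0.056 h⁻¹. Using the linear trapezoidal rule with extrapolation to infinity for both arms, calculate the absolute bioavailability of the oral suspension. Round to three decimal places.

Trapezoidal AUC_0→9 (IV):
  [0→1.5]: (90.10+82.84)/2 × 1.5 = 129.705
  [1.5→3.5]: (82.84+74.06)/2 × 2 = 156.9
  [3.5→6.5]: (74.06+62.61)/2 × 3 = 205.005
  [6.5→7]: (62.61+60.88)/2 × 0.5 = 30.8725
  [7→9]: (60.88+54.43)/2 × 2 = 115.31
  Sum = 637.7925 mg/L·h
IV tail: 54.43/0.056 = 971.964; AUC_iv,0→∞ = 637.7925 + 971.964 = 1609.7565 mg/L·h
Trapezoidal AUC_0→13.5 (oral suspension):
  [0→2]: (0.00+20.12)/2 × 2 = 20.12
  [2→3.5]: (20.12+25.85)/2 × 1.5 = 34.4775
  [3.5→5.5]: (25.85+27.85)/2 × 2 = 53.7
  [5.5→6.5]: (27.85+27.62)/2 × 1 = 27.735
  [6.5→7.5]: (27.62+26.97)/2 × 1 = 27.295
  [7.5→13.5]: (26.97+20.53)/2 × 6 = 142.5
  Sum = 305.8275 mg/L·h
oral suspension tail: 20.53/0.056 = 366.607; AUC_ev,0→∞ = 305.8275 + 366.607 = 672.4345 mg/L·h
F = (AUC_ev/D_ev)/(AUC_iv/D_iv) = (672.4345/5)/(1609.7565/5) = 134.4869/321.9513 = 0.4177

F = 0.418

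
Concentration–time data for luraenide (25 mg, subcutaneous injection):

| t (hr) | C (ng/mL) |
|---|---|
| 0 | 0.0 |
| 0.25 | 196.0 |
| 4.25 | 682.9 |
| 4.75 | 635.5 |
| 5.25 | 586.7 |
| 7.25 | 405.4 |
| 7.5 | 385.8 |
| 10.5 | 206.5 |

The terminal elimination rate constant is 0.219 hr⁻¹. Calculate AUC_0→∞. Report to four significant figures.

Trapezoidal AUC_0→10.5:
  [0→0.25]: (0.0+196.0)/2 × 0.25 = 24.5
  [0.25→4.25]: (196.0+682.9)/2 × 4 = 1757.8
  [4.25→4.75]: (682.9+635.5)/2 × 0.5 = 329.6
  [4.75→5.25]: (635.5+586.7)/2 × 0.5 = 305.55
  [5.25→7.25]: (586.7+405.4)/2 × 2 = 992.1
  [7.25→7.5]: (405.4+385.8)/2 × 0.25 = 98.9
  [7.5→10.5]: (385.8+206.5)/2 × 3 = 888.45
  Sum = 4396.9 ng/mL·hr
Extrapolated tail: C_last / k_e = 206.5 / 0.219 = 942.922
AUC_0→∞ = 4396.9 + 942.922 = 5339.822 ng/mL·hr

AUC = 5340 ng/mL·hr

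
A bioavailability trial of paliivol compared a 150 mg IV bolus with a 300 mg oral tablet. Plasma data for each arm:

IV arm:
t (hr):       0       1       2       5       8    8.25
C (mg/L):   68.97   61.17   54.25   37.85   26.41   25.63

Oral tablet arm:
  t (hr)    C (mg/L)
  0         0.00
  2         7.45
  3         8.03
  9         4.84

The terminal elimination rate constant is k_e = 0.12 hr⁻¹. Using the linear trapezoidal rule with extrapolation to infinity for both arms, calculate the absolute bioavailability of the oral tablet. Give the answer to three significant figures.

F = 0.0815

Trapezoidal AUC_0→8.25 (IV):
  [0→1]: (68.97+61.17)/2 × 1 = 65.07
  [1→2]: (61.17+54.25)/2 × 1 = 57.71
  [2→5]: (54.25+37.85)/2 × 3 = 138.15
  [5→8]: (37.85+26.41)/2 × 3 = 96.39
  [8→8.25]: (26.41+25.63)/2 × 0.25 = 6.505
  Sum = 363.825 mg/L·hr
IV tail: 25.63/0.12 = 213.583; AUC_iv,0→∞ = 363.825 + 213.583 = 577.408 mg/L·hr
Trapezoidal AUC_0→9 (oral tablet):
  [0→2]: (0.00+7.45)/2 × 2 = 7.45
  [2→3]: (7.45+8.03)/2 × 1 = 7.74
  [3→9]: (8.03+4.84)/2 × 6 = 38.61
  Sum = 53.8 mg/L·hr
oral tablet tail: 4.84/0.12 = 40.333; AUC_ev,0→∞ = 53.8 + 40.333 = 94.133 mg/L·hr
F = (AUC_ev/D_ev)/(AUC_iv/D_iv) = (94.133/300)/(577.408/150) = 0.313777/3.84939 = 0.0815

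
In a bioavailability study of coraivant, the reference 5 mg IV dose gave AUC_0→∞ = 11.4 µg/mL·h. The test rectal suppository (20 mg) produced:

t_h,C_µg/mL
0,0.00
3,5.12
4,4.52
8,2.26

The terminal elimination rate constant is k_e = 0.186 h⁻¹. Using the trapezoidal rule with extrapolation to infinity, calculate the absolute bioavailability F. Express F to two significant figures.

F = 0.84

Trapezoidal AUC_0→8 (rectal suppository):
  [0→3]: (0.00+5.12)/2 × 3 = 7.68
  [3→4]: (5.12+4.52)/2 × 1 = 4.82
  [4→8]: (4.52+2.26)/2 × 4 = 13.56
  Sum = 26.06 µg/mL·h
Tail: C_last/k_e = 2.26/0.186 = 12.151
AUC_0→∞ (rectal suppository) = 26.06 + 12.151 = 38.211 µg/mL·h
F = (AUC_ev/D_ev)/(AUC_iv/D_iv) = (38.211/20)/(11.4/5) = 1.91055/2.28 = 0.8380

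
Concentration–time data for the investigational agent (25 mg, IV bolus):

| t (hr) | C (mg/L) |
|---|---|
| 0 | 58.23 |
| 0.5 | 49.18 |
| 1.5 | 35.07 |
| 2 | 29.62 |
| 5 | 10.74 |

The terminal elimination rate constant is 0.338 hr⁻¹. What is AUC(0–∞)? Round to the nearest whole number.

AUC = 177 mg/L·hr

Trapezoidal AUC_0→5:
  [0→0.5]: (58.23+49.18)/2 × 0.5 = 26.8525
  [0.5→1.5]: (49.18+35.07)/2 × 1 = 42.125
  [1.5→2]: (35.07+29.62)/2 × 0.5 = 16.1725
  [2→5]: (29.62+10.74)/2 × 3 = 60.54
  Sum = 145.69 mg/L·hr
Extrapolated tail: C_last / k_e = 10.74 / 0.338 = 31.775
AUC_0→∞ = 145.69 + 31.775 = 177.465 mg/L·hr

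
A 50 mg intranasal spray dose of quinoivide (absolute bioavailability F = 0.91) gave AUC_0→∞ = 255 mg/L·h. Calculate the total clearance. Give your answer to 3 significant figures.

CL = F × Dose / AUC_0→∞
   = 0.91 × 50 / 255 = 0.178431 L/h

CL = 0.178 L/h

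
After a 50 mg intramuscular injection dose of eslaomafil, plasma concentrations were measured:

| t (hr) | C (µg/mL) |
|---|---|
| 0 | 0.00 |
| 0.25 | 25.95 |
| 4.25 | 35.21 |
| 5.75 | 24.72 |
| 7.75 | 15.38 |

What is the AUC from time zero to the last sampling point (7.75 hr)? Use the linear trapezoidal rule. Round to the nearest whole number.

AUC = 211 µg/mL·hr

Trapezoidal AUC_0→7.75:
  [0→0.25]: (0.00+25.95)/2 × 0.25 = 3.24375
  [0.25→4.25]: (25.95+35.21)/2 × 4 = 122.32
  [4.25→5.75]: (35.21+24.72)/2 × 1.5 = 44.9475
  [5.75→7.75]: (24.72+15.38)/2 × 2 = 40.1
  Sum = 210.61125 µg/mL·hr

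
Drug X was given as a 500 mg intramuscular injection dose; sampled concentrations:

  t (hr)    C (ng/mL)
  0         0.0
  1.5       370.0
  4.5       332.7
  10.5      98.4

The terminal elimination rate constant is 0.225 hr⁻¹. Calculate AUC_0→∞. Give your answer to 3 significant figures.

Trapezoidal AUC_0→10.5:
  [0→1.5]: (0.0+370.0)/2 × 1.5 = 277.5
  [1.5→4.5]: (370.0+332.7)/2 × 3 = 1054.05
  [4.5→10.5]: (332.7+98.4)/2 × 6 = 1293.3
  Sum = 2624.85 ng/mL·hr
Extrapolated tail: C_last / k_e = 98.4 / 0.225 = 437.333
AUC_0→∞ = 2624.85 + 437.333 = 3062.183 ng/mL·hr

AUC = 3060 ng/mL·hr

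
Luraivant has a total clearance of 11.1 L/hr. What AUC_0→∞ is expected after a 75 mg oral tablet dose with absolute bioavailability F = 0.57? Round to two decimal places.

AUC = 3.85 mg/L·hr

AUC_0→∞ = F × Dose / CL
        = 0.57 × 75 / 11.1 = 3.85135 mg/L·hr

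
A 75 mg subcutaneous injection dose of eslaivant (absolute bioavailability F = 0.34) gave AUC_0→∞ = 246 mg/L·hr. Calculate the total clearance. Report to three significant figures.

CL = 0.104 L/hr

CL = F × Dose / AUC_0→∞
   = 0.34 × 75 / 246 = 0.103659 L/hr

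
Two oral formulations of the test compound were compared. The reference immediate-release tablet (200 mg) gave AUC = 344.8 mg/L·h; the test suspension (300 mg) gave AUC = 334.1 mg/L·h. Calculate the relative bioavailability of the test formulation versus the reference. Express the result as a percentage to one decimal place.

F_rel = 64.6%

F_rel = (AUC_test/D_test) / (AUC_ref/D_ref)
      = (334.1/300) / (344.8/200)
      = 1.11367 / 1.724 = 0.6460 = 64.60%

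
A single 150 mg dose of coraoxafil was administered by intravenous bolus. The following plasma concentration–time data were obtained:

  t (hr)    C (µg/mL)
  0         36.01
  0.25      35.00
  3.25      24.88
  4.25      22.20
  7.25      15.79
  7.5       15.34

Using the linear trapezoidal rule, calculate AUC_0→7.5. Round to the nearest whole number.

Trapezoidal AUC_0→7.5:
  [0→0.25]: (36.01+35.00)/2 × 0.25 = 8.87625
  [0.25→3.25]: (35.00+24.88)/2 × 3 = 89.82
  [3.25→4.25]: (24.88+22.20)/2 × 1 = 23.54
  [4.25→7.25]: (22.20+15.79)/2 × 3 = 56.985
  [7.25→7.5]: (15.79+15.34)/2 × 0.25 = 3.89125
  Sum = 183.1125 µg/mL·hr

AUC = 183 µg/mL·hr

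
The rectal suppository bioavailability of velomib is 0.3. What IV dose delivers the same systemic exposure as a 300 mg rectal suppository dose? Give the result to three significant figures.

D_iv = 90.0 mg

Systemic exposure from an extravascular dose = F × D_ev, so the equivalent IV dose is F × D_ev.
D_iv = F × D_ev = 0.3 × 300 = 90 mg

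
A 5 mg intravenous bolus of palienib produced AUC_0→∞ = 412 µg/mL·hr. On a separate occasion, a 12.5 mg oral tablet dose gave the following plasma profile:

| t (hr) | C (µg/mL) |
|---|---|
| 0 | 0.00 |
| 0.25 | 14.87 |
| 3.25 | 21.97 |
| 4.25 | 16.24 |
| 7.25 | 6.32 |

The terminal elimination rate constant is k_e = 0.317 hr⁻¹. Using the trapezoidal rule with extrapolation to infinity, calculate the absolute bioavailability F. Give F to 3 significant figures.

Trapezoidal AUC_0→7.25 (oral tablet):
  [0→0.25]: (0.00+14.87)/2 × 0.25 = 1.85875
  [0.25→3.25]: (14.87+21.97)/2 × 3 = 55.26
  [3.25→4.25]: (21.97+16.24)/2 × 1 = 19.105
  [4.25→7.25]: (16.24+6.32)/2 × 3 = 33.84
  Sum = 110.06375 µg/mL·hr
Tail: C_last/k_e = 6.32/0.317 = 19.937
AUC_0→∞ (oral tablet) = 110.06375 + 19.937 = 130.00075 µg/mL·hr
F = (AUC_ev/D_ev)/(AUC_iv/D_iv) = (130.00075/12.5)/(412/5) = 10.40006/82.4 = 0.1262

F = 0.126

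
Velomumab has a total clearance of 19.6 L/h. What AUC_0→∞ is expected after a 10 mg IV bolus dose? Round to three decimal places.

AUC_0→∞ = Dose_iv / CL
        = 10 / 19.6 = 0.510204 mg/L·h

AUC = 0.510 mg/L·h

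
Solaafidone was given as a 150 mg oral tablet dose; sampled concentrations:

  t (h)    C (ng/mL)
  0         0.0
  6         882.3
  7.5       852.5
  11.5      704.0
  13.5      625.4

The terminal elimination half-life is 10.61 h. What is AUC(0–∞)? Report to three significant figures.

AUC = 18000 ng/mL·h

Trapezoidal AUC_0→13.5:
  [0→6]: (0.0+882.3)/2 × 6 = 2646.9
  [6→7.5]: (882.3+852.5)/2 × 1.5 = 1301.1
  [7.5→11.5]: (852.5+704.0)/2 × 4 = 3113.0
  [11.5→13.5]: (704.0+625.4)/2 × 2 = 1329.4
  Sum = 8390.4 ng/mL·h
k_e = ln2 / t½ = 0.693147 / 10.61 = 0.0653 h^-1
Extrapolated tail: C_last / k_e = 625.4 / 0.0653 = 9577.335
AUC_0→∞ = 8390.4 + 9577.335 = 17967.735 ng/mL·h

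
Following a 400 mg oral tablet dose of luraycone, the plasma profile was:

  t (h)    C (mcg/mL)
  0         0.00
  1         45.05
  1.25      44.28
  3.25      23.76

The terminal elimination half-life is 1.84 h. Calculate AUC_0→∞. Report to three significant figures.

Trapezoidal AUC_0→3.25:
  [0→1]: (0.00+45.05)/2 × 1 = 22.525
  [1→1.25]: (45.05+44.28)/2 × 0.25 = 11.16625
  [1.25→3.25]: (44.28+23.76)/2 × 2 = 68.04
  Sum = 101.73125 mcg/mL·h
k_e = ln2 / t½ = 0.693147 / 1.84 = 0.3767 h^-1
Extrapolated tail: C_last / k_e = 23.76 / 0.3767 = 63.074
AUC_0→∞ = 101.73125 + 63.074 = 164.80525 mcg/mL·h

AUC = 165 mcg/mL·h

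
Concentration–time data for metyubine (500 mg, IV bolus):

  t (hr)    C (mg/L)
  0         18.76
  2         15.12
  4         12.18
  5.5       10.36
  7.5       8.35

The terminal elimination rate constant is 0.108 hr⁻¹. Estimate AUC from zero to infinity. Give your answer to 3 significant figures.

Trapezoidal AUC_0→7.5:
  [0→2]: (18.76+15.12)/2 × 2 = 33.88
  [2→4]: (15.12+12.18)/2 × 2 = 27.3
  [4→5.5]: (12.18+10.36)/2 × 1.5 = 16.905
  [5.5→7.5]: (10.36+8.35)/2 × 2 = 18.71
  Sum = 96.795 mg/L·hr
Extrapolated tail: C_last / k_e = 8.35 / 0.108 = 77.315
AUC_0→∞ = 96.795 + 77.315 = 174.11 mg/L·hr

AUC = 174 mg/L·hr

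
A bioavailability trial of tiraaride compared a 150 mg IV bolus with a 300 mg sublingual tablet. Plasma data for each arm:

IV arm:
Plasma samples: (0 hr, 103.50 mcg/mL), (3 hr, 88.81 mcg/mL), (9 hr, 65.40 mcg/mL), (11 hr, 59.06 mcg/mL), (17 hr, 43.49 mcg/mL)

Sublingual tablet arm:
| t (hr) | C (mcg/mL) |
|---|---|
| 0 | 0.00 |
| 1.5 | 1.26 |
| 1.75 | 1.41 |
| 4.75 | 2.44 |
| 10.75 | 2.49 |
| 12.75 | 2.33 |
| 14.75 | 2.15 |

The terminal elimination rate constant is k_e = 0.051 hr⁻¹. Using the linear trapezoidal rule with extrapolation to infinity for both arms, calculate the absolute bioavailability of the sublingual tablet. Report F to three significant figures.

F = 0.0180

Trapezoidal AUC_0→17 (IV):
  [0→3]: (103.50+88.81)/2 × 3 = 288.465
  [3→9]: (88.81+65.40)/2 × 6 = 462.63
  [9→11]: (65.40+59.06)/2 × 2 = 124.46
  [11→17]: (59.06+43.49)/2 × 6 = 307.65
  Sum = 1183.205 mcg/mL·hr
IV tail: 43.49/0.051 = 852.745; AUC_iv,0→∞ = 1183.205 + 852.745 = 2035.95 mcg/mL·hr
Trapezoidal AUC_0→14.75 (sublingual tablet):
  [0→1.5]: (0.00+1.26)/2 × 1.5 = 0.945
  [1.5→1.75]: (1.26+1.41)/2 × 0.25 = 0.33375
  [1.75→4.75]: (1.41+2.44)/2 × 3 = 5.775
  [4.75→10.75]: (2.44+2.49)/2 × 6 = 14.79
  [10.75→12.75]: (2.49+2.33)/2 × 2 = 4.82
  [12.75→14.75]: (2.33+2.15)/2 × 2 = 4.48
  Sum = 31.14375 mcg/mL·hr
sublingual tablet tail: 2.15/0.051 = 42.157; AUC_ev,0→∞ = 31.14375 + 42.157 = 73.30075 mcg/mL·hr
F = (AUC_ev/D_ev)/(AUC_iv/D_iv) = (73.30075/300)/(2035.95/150) = 0.244336/13.573 = 0.0180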